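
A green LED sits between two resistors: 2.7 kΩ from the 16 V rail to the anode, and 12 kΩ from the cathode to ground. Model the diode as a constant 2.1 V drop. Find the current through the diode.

I ≈ 0.95 mA

The two resistors are in series with the diode, so KVL gives 16 = I·2.7 + 2.1 + I·12.
I = (16 − 2.1) / (2.7 + 12) kΩ = 13.9 / 14.7 = 0.946 mA.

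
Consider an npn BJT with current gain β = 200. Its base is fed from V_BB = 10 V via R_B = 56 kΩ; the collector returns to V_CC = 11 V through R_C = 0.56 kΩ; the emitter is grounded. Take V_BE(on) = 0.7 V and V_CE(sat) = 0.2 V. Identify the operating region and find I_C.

Assume active: I_B = (10 − 0.7)/56 = 0.166 mA, giving I_C = β·I_B = 33.2 mA.
But then V_CE = 11 − 33.2×0.56 = -7.6 V < V_CE(sat) = 0.2 V — impossible in the active region.
So the transistor is saturated. With V_CE = 0.2 V, I_C = (V_CC − 0.2)/R_C = 10.8/0.56 = 19.3 mA.
Check: β·I_B = 33.2 mA > I_C = 19.3 mA, confirming saturation.

saturation; I_C ≈ 19 mA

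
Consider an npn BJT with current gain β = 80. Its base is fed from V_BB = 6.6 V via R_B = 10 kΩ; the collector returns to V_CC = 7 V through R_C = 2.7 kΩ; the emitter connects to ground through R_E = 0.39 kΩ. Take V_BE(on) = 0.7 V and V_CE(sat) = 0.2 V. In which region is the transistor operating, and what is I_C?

Assume active: I_B = (6.6 − 0.7)/(10 + 81×0.39) = 0.142 mA, I_C = β·I_B = 11.3 mA.
Then V_CE = 7 − 11.3×2.7 − 11.5×0.39 = -28.1 V < 0.2 V — the active assumption fails.
Re-solve with V_CE = 0.2 V. KCL at the emitter: V_E/R_E = (V_BB−0.7−V_E)/R_B + (V_CC−0.2−V_E)/R_C, giving V_E = 1.02 V.
I_C = (V_CC − 0.2 − V_E)/R_C = (6.8 − 1.02)/2.7 = 2.14 mA.
Check: I_B = (5.9 − 1.02)/10 = 0.488 mA, and β·I_B = 39 mA > I_C, confirming saturation.

saturation; I_C ≈ 2.1 mA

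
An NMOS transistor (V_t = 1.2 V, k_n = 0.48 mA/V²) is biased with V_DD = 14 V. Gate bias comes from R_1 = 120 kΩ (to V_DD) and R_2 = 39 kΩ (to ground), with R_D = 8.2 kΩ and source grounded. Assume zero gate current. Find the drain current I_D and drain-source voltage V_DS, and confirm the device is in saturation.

V_G = V_DD·R_2/(R_1+R_2) = 14×39/159 = 3.43 V. With the source grounded, V_GS = V_G = 3.43 V.
Assume saturation: I_D = (k_n/2)(V_GS − V_t)² = (0.48/2)×(3.43 − 1.2)² = 0.24×2.23² = 1.2 mA.
V_DS = V_DD − I_D·R_D = 14 − 1.2×8.2 = 4.18 V.
Saturation requires V_DS ≥ V_GS − V_t = 2.23 V; 4.18 ≥ 2.23 ✓.

I_D ≈ 1.2 mA, V_DS ≈ 4.2 V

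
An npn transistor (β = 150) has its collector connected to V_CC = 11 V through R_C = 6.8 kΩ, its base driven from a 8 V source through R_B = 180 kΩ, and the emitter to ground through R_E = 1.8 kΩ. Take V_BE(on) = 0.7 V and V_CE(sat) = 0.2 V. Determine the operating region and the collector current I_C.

Assume active: I_B = (8 − 0.7)/(180 + 151×1.8) = 0.0162 mA, I_C = β·I_B = 2.42 mA.
Then V_CE = 11 − 2.42×6.8 − 2.44×1.8 = -9.87 V < 0.2 V — the active assumption fails.
Re-solve with V_CE = 0.2 V. KCL at the emitter: V_E/R_E = (V_BB−0.7−V_E)/R_B + (V_CC−0.2−V_E)/R_C, giving V_E = 2.3 V.
I_C = (V_CC − 0.2 − V_E)/R_C = (10.8 − 2.3)/6.8 = 1.25 mA.
Check: I_B = (7.3 − 2.3)/180 = 0.0278 mA, and β·I_B = 4.17 mA > I_C, confirming saturation.

saturation; I_C ≈ 1.2 mA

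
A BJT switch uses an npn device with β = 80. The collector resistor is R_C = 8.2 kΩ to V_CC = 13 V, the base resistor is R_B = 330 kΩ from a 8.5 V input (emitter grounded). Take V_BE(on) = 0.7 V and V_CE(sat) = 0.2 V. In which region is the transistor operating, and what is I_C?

saturation; I_C ≈ 1.6 mA

Assume active: I_B = (8.5 − 0.7)/330 = 0.0236 mA, giving I_C = β·I_B = 1.89 mA.
But then V_CE = 13 − 1.89×8.2 = -2.51 V < V_CE(sat) = 0.2 V — impossible in the active region.
So the transistor is saturated. With V_CE = 0.2 V, I_C = (V_CC − 0.2)/R_C = 12.8/8.2 = 1.56 mA.
Check: β·I_B = 1.89 mA > I_C = 1.56 mA, confirming saturation.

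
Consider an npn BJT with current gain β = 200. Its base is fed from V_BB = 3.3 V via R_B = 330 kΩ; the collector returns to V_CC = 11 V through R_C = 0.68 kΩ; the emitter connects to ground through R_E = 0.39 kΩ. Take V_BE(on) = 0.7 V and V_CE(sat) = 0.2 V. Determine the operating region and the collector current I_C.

active; I_C ≈ 1.3 mA

Assume active. Base-emitter loop: I_B = (V_BB − V_BE)/(R_B + (β+1)R_E) = (3.3 − 0.7)/(330 + 201×0.39) = 0.00637 mA.
I_C = β·I_B = 200×0.00637 = 1.27 mA.
V_CE = V_CC − I_C·R_C − I_E·R_E = 11 − 1.27×0.68 − 1.28×0.39 = 9.64 V > V_CE(sat), so the active-region assumption holds.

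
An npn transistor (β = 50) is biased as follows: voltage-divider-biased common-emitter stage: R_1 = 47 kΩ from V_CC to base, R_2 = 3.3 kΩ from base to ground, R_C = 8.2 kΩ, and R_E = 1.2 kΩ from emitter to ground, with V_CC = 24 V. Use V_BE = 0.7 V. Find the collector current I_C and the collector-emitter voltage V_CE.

I_C ≈ 0.68 mA, V_CE ≈ 18 V

Thevenize the base divider: V_Th = V_CC·R_2/(R_1+R_2) = 24×3.3/50.3 = 1.57 V, R_Th = R_1‖R_2 = 3.08 kΩ.
Base-emitter loop: V_Th = I_B·R_Th + V_BE + (β+1)I_B·R_E, so I_B = (1.57 − 0.7) / (3.08 + 51×1.2) = 0.0136 mA.
I_C = β·I_B = 50×0.0136 = 0.68 mA, and I_E = (β+1)I_B = 0.694 mA.
V_CE = V_CC − I_C·R_C − I_E·R_E = 24 − 0.68×8.2 − 0.694×1.2 = 17.6 V.
V_CE = 17.6 V > 0.2 V confirms active-region operation.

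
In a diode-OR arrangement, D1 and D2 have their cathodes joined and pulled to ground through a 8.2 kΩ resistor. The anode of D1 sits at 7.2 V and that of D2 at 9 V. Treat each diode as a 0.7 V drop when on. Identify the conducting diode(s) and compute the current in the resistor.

Assume both conduct. Then node N would need to be at both 7.2−0.7 = 6.5 V and 9−0.7 = 8.3 V, which is impossible.
Assume only D2 conducts: V_N = 9 − 0.7 = 8.3 V, so I_R = 8.3/8.2 = 1.01 mA.
Check D1: its anode-to-cathode voltage is 7.2 − 8.3 = -1.1 V < 0.7 V, so it is off. The assumption is consistent.

Only D2 conducts; I_R ≈ 1 mA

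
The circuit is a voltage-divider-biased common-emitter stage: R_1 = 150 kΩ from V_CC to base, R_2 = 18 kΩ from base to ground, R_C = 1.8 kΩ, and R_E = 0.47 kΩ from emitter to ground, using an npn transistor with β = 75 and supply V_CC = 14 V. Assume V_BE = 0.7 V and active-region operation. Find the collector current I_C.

Thevenize the base divider: V_Th = V_CC·R_2/(R_1+R_2) = 14×18/168 = 1.5 V, R_Th = R_1‖R_2 = 16.1 kΩ.
Base-emitter loop: V_Th = I_B·R_Th + V_BE + (β+1)I_B·R_E, so I_B = (1.5 − 0.7) / (16.1 + 76×0.47) = 0.0154 mA.
I_C = β·I_B = 75×0.0154 = 1.16 mA, and I_E = (β+1)I_B = 1.17 mA.
V_CE = V_CC − I_C·R_C − I_E·R_E = 14 − 1.16×1.8 − 1.17×0.47 = 11.4 V.
V_CE = 11.4 V > 0.2 V confirms active-region operation.

I_C ≈ 1.2 mA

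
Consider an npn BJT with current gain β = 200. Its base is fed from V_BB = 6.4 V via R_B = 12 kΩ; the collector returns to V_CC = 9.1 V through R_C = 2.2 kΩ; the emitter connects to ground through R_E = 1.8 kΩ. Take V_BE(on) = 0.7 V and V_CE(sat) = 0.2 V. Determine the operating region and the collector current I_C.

saturation; I_C ≈ 2.2 mA

Assume active: I_B = (6.4 − 0.7)/(12 + 201×1.8) = 0.0152 mA, I_C = β·I_B = 3.05 mA.
Then V_CE = 9.1 − 3.05×2.2 − 3.07×1.8 = -3.13 V < 0.2 V — the active assumption fails.
Re-solve with V_CE = 0.2 V. KCL at the emitter: V_E/R_E = (V_BB−0.7−V_E)/R_B + (V_CC−0.2−V_E)/R_C, giving V_E = 4.13 V.
I_C = (V_CC − 0.2 − V_E)/R_C = (8.9 − 4.13)/2.2 = 2.17 mA.
Check: I_B = (5.7 − 4.13)/12 = 0.13 mA, and β·I_B = 26.1 mA > I_C, confirming saturation.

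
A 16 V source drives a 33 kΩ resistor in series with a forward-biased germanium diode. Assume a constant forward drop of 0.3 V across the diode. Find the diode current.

I ≈ 0.48 mA

KVL around the loop: 16 = V_D + I·R = 0.3 + I × 33 kΩ.
So I = (16 − 0.3) / 33 kΩ = 15.7 / 33 = 0.476 mA.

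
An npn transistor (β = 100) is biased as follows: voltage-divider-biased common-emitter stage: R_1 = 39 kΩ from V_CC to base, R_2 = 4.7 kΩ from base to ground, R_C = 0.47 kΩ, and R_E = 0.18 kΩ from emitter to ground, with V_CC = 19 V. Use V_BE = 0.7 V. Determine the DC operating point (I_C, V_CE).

Thevenize the base divider: V_Th = V_CC·R_2/(R_1+R_2) = 19×4.7/43.7 = 2.04 V, R_Th = R_1‖R_2 = 4.19 kΩ.
Base-emitter loop: V_Th = I_B·R_Th + V_BE + (β+1)I_B·R_E, so I_B = (2.04 − 0.7) / (4.19 + 101×0.18) = 0.06 mA.
I_C = β·I_B = 100×0.06 = 6 mA, and I_E = (β+1)I_B = 6.06 mA.
V_CE = V_CC − I_C·R_C − I_E·R_E = 19 − 6×0.47 − 6.06×0.18 = 15.1 V.
V_CE = 15.1 V > 0.2 V confirms active-region operation.

I_C ≈ 6 mA, V_CE ≈ 15 V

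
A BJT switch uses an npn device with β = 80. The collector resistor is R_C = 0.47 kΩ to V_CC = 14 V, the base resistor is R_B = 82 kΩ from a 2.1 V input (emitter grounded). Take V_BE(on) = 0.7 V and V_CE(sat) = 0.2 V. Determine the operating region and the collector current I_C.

active; I_C ≈ 1.4 mA

Assume active. Base-emitter loop: I_B = (V_BB − V_BE)/R_B = (2.1 − 0.7)/82 = 0.0171 mA.
I_C = β·I_B = 80×0.0171 = 1.37 mA.
V_CE = V_CC − I_C·R_C = 14 − 1.37×0.47 = 13.4 V > V_CE(sat), so the active-region assumption holds.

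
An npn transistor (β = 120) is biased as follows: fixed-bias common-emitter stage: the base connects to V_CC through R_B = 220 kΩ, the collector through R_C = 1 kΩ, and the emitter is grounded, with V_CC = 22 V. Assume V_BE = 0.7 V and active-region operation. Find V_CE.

Base loop: V_CC = I_B·R_B + V_BE, so I_B = (22 − 0.7)/220 kΩ = 0.0968 mA.
In the active region I_C = β·I_B = 120 × 0.0968 = 11.6 mA.
Collector loop: V_CE = V_CC − I_C·R_C = 22 − 11.6×1 = 10.4 V.
Since V_CE = 10.4 V > V_CE(sat) ≈ 0.2 V, the transistor is in the active region as assumed.

V_CE ≈ 10 V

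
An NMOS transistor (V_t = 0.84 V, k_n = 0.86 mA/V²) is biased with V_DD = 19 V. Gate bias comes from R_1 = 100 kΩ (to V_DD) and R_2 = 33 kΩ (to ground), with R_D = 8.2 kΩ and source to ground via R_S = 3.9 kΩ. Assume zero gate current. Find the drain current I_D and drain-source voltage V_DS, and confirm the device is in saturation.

I_D ≈ 0.67 mA, V_DS ≈ 11 V

V_G = V_DD·R_2/(R_1+R_2) = 19×33/133 = 4.71 V.
Assume saturation: I_D = (k_n/2)(V_GS − V_t)² with V_GS = V_G − I_D·R_S = 4.71 − 3.9·I_D.
Substituting gives 6.54·I_D² − 14·I_D + 6.45 = 0, with roots I_D = 0.673 or 1.47 mA.
The root I_D = 1.47 mA gives V_GS = -1.01 V ≤ V_t, so take I_D = 0.673 mA.
Then V_GS = 2.09 V and V_DS = V_DD − I_D(R_D+R_S) = 19 − 0.673×12.1 = 10.9 V.
Saturation requires V_DS ≥ V_GS − V_t = 1.25 V; 10.9 ≥ 1.25 ✓.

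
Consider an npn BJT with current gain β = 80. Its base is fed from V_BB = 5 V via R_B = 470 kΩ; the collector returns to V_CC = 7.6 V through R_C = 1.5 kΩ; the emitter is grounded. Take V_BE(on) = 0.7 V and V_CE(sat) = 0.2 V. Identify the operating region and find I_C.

Assume active. Base-emitter loop: I_B = (V_BB − V_BE)/R_B = (5 − 0.7)/470 = 0.00915 mA.
I_C = β·I_B = 80×0.00915 = 0.732 mA.
V_CE = V_CC − I_C·R_C = 7.6 − 0.732×1.5 = 6.5 V > V_CE(sat), so the active-region assumption holds.

active; I_C ≈ 0.73 mA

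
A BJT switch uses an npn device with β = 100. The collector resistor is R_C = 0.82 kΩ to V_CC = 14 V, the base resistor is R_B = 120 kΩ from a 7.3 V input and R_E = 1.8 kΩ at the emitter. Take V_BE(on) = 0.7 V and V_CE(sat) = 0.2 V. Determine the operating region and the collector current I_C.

active; I_C ≈ 2.2 mA

Assume active. Base-emitter loop: I_B = (V_BB − V_BE)/(R_B + (β+1)R_E) = (7.3 − 0.7)/(120 + 101×1.8) = 0.0219 mA.
I_C = β·I_B = 100×0.0219 = 2.19 mA.
V_CE = V_CC − I_C·R_C − I_E·R_E = 14 − 2.19×0.82 − 2.21×1.8 = 8.23 V > V_CE(sat), so the active-region assumption holds.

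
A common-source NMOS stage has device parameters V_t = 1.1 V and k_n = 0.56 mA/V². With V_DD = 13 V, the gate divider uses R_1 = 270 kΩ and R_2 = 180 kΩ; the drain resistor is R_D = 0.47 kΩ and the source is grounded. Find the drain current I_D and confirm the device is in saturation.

I_D ≈ 4.7 mA

V_G = V_DD·R_2/(R_1+R_2) = 13×180/450 = 5.2 V. With the source grounded, V_GS = V_G = 5.2 V.
Assume saturation: I_D = (k_n/2)(V_GS − V_t)² = (0.56/2)×(5.2 − 1.1)² = 0.28×4.1² = 4.71 mA.
V_DS = V_DD − I_D·R_D = 13 − 4.71×0.47 = 10.8 V.
Saturation requires V_DS ≥ V_GS − V_t = 4.1 V; 10.8 ≥ 4.1 ✓.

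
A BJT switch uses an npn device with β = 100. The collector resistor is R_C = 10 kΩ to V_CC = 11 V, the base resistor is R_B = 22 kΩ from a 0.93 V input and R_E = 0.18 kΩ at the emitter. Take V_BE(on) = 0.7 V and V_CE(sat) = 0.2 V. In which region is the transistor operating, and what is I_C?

Assume active. Base-emitter loop: I_B = (V_BB − V_BE)/(R_B + (β+1)R_E) = (0.93 − 0.7)/(22 + 101×0.18) = 0.00572 mA.
I_C = β·I_B = 100×0.00572 = 0.572 mA.
V_CE = V_CC − I_C·R_C − I_E·R_E = 11 − 0.572×10 − 0.578×0.18 = 5.17 V > V_CE(sat), so the active-region assumption holds.

active; I_C ≈ 0.57 mA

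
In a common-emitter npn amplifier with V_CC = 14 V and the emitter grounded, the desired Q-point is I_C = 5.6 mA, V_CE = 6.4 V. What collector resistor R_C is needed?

Collector loop: V_CC = I_C·R_C + V_CE.
R_C = (V_CC − V_CE)/I_C = (14 − 6.4)/5.6 = 1.36 kΩ.

R_C ≈ 1.4 kΩ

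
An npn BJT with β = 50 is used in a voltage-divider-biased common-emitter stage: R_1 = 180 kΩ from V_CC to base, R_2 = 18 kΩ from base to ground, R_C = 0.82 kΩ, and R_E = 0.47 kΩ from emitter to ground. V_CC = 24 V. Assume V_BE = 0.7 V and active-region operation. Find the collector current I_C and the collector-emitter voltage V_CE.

I_C ≈ 1.8 mA, V_CE ≈ 22 V

Thevenize the base divider: V_Th = V_CC·R_2/(R_1+R_2) = 24×18/198 = 2.18 V, R_Th = R_1‖R_2 = 16.4 kΩ.
Base-emitter loop: V_Th = I_B·R_Th + V_BE + (β+1)I_B·R_E, so I_B = (2.18 − 0.7) / (16.4 + 51×0.47) = 0.0367 mA.
I_C = β·I_B = 50×0.0367 = 1.84 mA, and I_E = (β+1)I_B = 1.87 mA.
V_CE = V_CC − I_C·R_C − I_E·R_E = 24 − 1.84×0.82 − 1.87×0.47 = 21.6 V.
V_CE = 21.6 V > 0.2 V confirms active-region operation.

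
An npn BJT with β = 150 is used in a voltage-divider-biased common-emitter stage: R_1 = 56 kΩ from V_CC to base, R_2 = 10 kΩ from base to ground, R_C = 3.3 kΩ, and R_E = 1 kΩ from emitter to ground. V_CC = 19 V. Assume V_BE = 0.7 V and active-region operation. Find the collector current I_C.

I_C ≈ 2 mA

Thevenize the base divider: V_Th = V_CC·R_2/(R_1+R_2) = 19×10/66 = 2.88 V, R_Th = R_1‖R_2 = 8.48 kΩ.
Base-emitter loop: V_Th = I_B·R_Th + V_BE + (β+1)I_B·R_E, so I_B = (2.88 − 0.7) / (8.48 + 151×1) = 0.0137 mA.
I_C = β·I_B = 150×0.0137 = 2.05 mA, and I_E = (β+1)I_B = 2.06 mA.
V_CE = V_CC − I_C·R_C − I_E·R_E = 19 − 2.05×3.3 − 2.06×1 = 10.2 V.
V_CE = 10.2 V > 0.2 V confirms active-region operation.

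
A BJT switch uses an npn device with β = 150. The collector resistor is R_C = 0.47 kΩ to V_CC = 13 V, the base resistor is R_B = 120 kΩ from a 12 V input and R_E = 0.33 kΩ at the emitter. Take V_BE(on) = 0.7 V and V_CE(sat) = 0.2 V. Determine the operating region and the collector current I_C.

Assume active. Base-emitter loop: I_B = (V_BB − V_BE)/(R_B + (β+1)R_E) = (12 − 0.7)/(120 + 151×0.33) = 0.0665 mA.
I_C = β·I_B = 150×0.0665 = 9.98 mA.
V_CE = V_CC − I_C·R_C − I_E·R_E = 13 − 9.98×0.47 − 10×0.33 = 4.99 V > V_CE(sat), so the active-region assumption holds.

active; I_C ≈ 10 mA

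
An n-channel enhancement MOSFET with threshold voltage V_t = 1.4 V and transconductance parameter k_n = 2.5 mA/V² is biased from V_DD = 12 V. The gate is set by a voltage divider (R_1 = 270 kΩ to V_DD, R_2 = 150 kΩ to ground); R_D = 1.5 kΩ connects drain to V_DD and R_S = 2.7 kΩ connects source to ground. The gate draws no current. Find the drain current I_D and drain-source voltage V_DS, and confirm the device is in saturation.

V_G = V_DD·R_2/(R_1+R_2) = 12×150/420 = 4.29 V.
Assume saturation: I_D = (k_n/2)(V_GS − V_t)² with V_GS = V_G − I_D·R_S = 4.29 − 2.7·I_D.
Substituting gives 9.11·I_D² − 20.5·I_D + 10.4 = 0, with roots I_D = 0.777 or 1.47 mA.
The root I_D = 1.47 mA gives V_GS = 0.315 V ≤ V_t, so take I_D = 0.777 mA.
Then V_GS = 2.19 V and V_DS = V_DD − I_D(R_D+R_S) = 12 − 0.777×4.2 = 8.74 V.
Saturation requires V_DS ≥ V_GS − V_t = 0.788 V; 8.74 ≥ 0.788 ✓.

I_D ≈ 0.78 mA, V_DS ≈ 8.7 V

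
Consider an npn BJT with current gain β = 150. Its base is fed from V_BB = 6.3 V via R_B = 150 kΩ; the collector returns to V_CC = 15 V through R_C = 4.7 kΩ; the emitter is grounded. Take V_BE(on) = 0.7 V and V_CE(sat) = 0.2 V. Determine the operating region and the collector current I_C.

Assume active: I_B = (6.3 − 0.7)/150 = 0.0373 mA, giving I_C = β·I_B = 5.6 mA.
But then V_CE = 15 − 5.6×4.7 = -11.3 V < V_CE(sat) = 0.2 V — impossible in the active region.
So the transistor is saturated. With V_CE = 0.2 V, I_C = (V_CC − 0.2)/R_C = 14.8/4.7 = 3.15 mA.
Check: β·I_B = 5.6 mA > I_C = 3.15 mA, confirming saturation.

saturation; I_C ≈ 3.1 mA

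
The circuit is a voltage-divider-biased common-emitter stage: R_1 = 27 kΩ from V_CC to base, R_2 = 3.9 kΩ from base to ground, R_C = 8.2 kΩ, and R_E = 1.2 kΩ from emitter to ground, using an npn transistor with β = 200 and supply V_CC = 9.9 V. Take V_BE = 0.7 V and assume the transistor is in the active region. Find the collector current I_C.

I_C ≈ 0.45 mA

Thevenize the base divider: V_Th = V_CC·R_2/(R_1+R_2) = 9.9×3.9/30.9 = 1.25 V, R_Th = R_1‖R_2 = 3.41 kΩ.
Base-emitter loop: V_Th = I_B·R_Th + V_BE + (β+1)I_B·R_E, so I_B = (1.25 − 0.7) / (3.41 + 201×1.2) = 0.00225 mA.
I_C = β·I_B = 200×0.00225 = 0.449 mA, and I_E = (β+1)I_B = 0.452 mA.
V_CE = V_CC − I_C·R_C − I_E·R_E = 9.9 − 0.449×8.2 − 0.452×1.2 = 5.67 V.
V_CE = 5.67 V > 0.2 V confirms active-region operation.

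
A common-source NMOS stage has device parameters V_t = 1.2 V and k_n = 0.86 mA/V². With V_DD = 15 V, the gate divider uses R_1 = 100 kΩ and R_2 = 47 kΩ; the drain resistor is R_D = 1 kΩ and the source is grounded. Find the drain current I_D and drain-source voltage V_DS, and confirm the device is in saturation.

I_D ≈ 5.6 mA, V_DS ≈ 9.4 V

V_G = V_DD·R_2/(R_1+R_2) = 15×47/147 = 4.8 V. With the source grounded, V_GS = V_G = 4.8 V.
Assume saturation: I_D = (k_n/2)(V_GS − V_t)² = (0.86/2)×(4.8 − 1.2)² = 0.43×3.6² = 5.56 mA.
V_DS = V_DD − I_D·R_D = 15 − 5.56×1 = 9.44 V.
Saturation requires V_DS ≥ V_GS − V_t = 3.6 V; 9.44 ≥ 3.6 ✓.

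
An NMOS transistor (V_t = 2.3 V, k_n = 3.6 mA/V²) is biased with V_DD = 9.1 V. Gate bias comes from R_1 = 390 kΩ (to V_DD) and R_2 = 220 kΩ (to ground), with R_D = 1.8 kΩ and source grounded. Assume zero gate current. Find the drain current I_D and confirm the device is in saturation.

V_G = V_DD·R_2/(R_1+R_2) = 9.1×220/610 = 3.28 V. With the source grounded, V_GS = V_G = 3.28 V.
Assume saturation: I_D = (k_n/2)(V_GS − V_t)² = (3.6/2)×(3.28 − 2.3)² = 1.8×0.982² = 1.74 mA.
V_DS = V_DD − I_D·R_D = 9.1 − 1.74×1.8 = 5.98 V.
Saturation requires V_DS ≥ V_GS − V_t = 0.982 V; 5.98 ≥ 0.982 ✓.

I_D ≈ 1.7 mA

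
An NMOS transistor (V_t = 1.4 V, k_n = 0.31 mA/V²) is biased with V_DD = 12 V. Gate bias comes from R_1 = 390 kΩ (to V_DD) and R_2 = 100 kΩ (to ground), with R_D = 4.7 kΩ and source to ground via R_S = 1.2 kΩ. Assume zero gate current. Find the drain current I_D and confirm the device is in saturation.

V_G = V_DD·R_2/(R_1+R_2) = 12×100/490 = 2.45 V.
Assume saturation: I_D = (k_n/2)(V_GS − V_t)² with V_GS = V_G − I_D·R_S = 2.45 − 1.2·I_D.
Substituting gives 0.223·I_D² − 1.39·I_D + 0.171 = 0, with roots I_D = 0.125 or 6.1 mA.
The root I_D = 6.1 mA gives V_GS = -4.88 V ≤ V_t, so take I_D = 0.125 mA.
Then V_GS = 2.3 V and V_DS = V_DD − I_D(R_D+R_S) = 12 − 0.125×5.9 = 11.3 V.
Saturation requires V_DS ≥ V_GS − V_t = 0.899 V; 11.3 ≥ 0.899 ✓.

I_D ≈ 0.13 mA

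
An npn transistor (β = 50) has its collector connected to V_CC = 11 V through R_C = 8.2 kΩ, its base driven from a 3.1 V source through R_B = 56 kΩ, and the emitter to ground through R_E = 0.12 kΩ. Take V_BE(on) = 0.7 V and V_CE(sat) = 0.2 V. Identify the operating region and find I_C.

saturation; I_C ≈ 1.3 mA

Assume active: I_B = (3.1 − 0.7)/(56 + 51×0.12) = 0.0386 mA, I_C = β·I_B = 1.93 mA.
Then V_CE = 11 − 1.93×8.2 − 1.97×0.12 = -5.08 V < 0.2 V — the active assumption fails.
Re-solve with V_CE = 0.2 V. KCL at the emitter: V_E/R_E = (V_BB−0.7−V_E)/R_B + (V_CC−0.2−V_E)/R_C, giving V_E = 0.16 V.
I_C = (V_CC − 0.2 − V_E)/R_C = (10.8 − 0.16)/8.2 = 1.3 mA.
Check: I_B = (2.4 − 0.16)/56 = 0.04 mA, and β·I_B = 2 mA > I_C, confirming saturation.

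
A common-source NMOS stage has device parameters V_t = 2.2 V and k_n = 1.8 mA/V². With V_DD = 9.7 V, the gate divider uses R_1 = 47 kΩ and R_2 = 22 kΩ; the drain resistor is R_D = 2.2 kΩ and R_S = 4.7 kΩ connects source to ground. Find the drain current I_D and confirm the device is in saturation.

I_D ≈ 0.11 mA

V_G = V_DD·R_2/(R_1+R_2) = 9.7×22/69 = 3.09 V.
Assume saturation: I_D = (k_n/2)(V_GS − V_t)² with V_GS = V_G − I_D·R_S = 3.09 − 4.7·I_D.
Substituting gives 19.9·I_D² − 8.55·I_D + 0.717 = 0, with roots I_D = 0.114 or 0.316 mA.
The root I_D = 0.316 mA gives V_GS = 1.61 V ≤ V_t, so take I_D = 0.114 mA.
Then V_GS = 2.56 V and V_DS = V_DD − I_D(R_D+R_S) = 9.7 − 0.114×6.9 = 8.91 V.
Saturation requires V_DS ≥ V_GS − V_t = 0.356 V; 8.91 ≥ 0.356 ✓.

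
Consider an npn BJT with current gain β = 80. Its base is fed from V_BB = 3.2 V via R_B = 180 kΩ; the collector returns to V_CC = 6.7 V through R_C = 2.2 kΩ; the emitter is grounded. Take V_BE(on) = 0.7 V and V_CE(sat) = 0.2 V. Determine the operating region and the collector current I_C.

Assume active. Base-emitter loop: I_B = (V_BB − V_BE)/R_B = (3.2 − 0.7)/180 = 0.0139 mA.
I_C = β·I_B = 80×0.0139 = 1.11 mA.
V_CE = V_CC − I_C·R_C = 6.7 − 1.11×2.2 = 4.26 V > V_CE(sat), so the active-region assumption holds.

active; I_C ≈ 1.1 mA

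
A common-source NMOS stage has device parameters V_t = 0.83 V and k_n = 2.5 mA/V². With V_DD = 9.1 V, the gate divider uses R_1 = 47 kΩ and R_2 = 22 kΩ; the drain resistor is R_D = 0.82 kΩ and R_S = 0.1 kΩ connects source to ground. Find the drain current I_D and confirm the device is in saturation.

V_G = V_DD·R_2/(R_1+R_2) = 9.1×22/69 = 2.9 V.
Assume saturation: I_D = (k_n/2)(V_GS − V_t)² with V_GS = V_G − I_D·R_S = 2.9 − 0.1·I_D.
Substituting gives 0.0125·I_D² − 1.52·I_D + 5.36 = 0, with roots I_D = 3.64 or 118 mA.
The root I_D = 118 mA gives V_GS = -8.88 V ≤ V_t, so take I_D = 3.64 mA.
Then V_GS = 2.54 V and V_DS = V_DD − I_D(R_D+R_S) = 9.1 − 3.64×0.92 = 5.75 V.
Saturation requires V_DS ≥ V_GS − V_t = 1.71 V; 5.75 ≥ 1.71 ✓.

I_D ≈ 3.6 mA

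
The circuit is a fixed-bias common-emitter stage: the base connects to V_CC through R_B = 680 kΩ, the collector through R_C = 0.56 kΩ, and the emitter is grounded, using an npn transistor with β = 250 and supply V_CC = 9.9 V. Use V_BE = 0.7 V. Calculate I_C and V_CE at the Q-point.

I_C ≈ 3.4 mA, V_CE ≈ 8 V

Base loop: V_CC = I_B·R_B + V_BE, so I_B = (9.9 − 0.7)/680 kΩ = 0.0135 mA.
In the active region I_C = β·I_B = 250 × 0.0135 = 3.38 mA.
Collector loop: V_CE = V_CC − I_C·R_C = 9.9 − 3.38×0.56 = 8.01 V.
Since V_CE = 8.01 V > V_CE(sat) ≈ 0.2 V, the transistor is in the active region as assumed.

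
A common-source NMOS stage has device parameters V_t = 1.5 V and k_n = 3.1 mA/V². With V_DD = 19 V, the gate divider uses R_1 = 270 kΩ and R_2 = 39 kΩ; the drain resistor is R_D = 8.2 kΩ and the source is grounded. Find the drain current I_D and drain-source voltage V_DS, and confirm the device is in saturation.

I_D ≈ 1.3 mA, V_DS ≈ 8.7 V

V_G = V_DD·R_2/(R_1+R_2) = 19×39/309 = 2.4 V. With the source grounded, V_GS = V_G = 2.4 V.
Assume saturation: I_D = (k_n/2)(V_GS − V_t)² = (3.1/2)×(2.4 − 1.5)² = 1.55×0.898² = 1.25 mA.
V_DS = V_DD − I_D·R_D = 19 − 1.25×8.2 = 8.75 V.
Saturation requires V_DS ≥ V_GS − V_t = 0.898 V; 8.75 ≥ 0.898 ✓.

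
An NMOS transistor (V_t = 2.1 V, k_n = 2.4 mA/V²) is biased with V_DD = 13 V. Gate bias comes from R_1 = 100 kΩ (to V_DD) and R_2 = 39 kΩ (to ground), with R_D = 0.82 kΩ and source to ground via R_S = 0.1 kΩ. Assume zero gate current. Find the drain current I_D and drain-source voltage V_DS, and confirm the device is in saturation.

I_D ≈ 2.1 mA, V_DS ≈ 11 V

V_G = V_DD·R_2/(R_1+R_2) = 13×39/139 = 3.65 V.
Assume saturation: I_D = (k_n/2)(V_GS − V_t)² with V_GS = V_G − I_D·R_S = 3.65 − 0.1·I_D.
Substituting gives 0.012·I_D² − 1.37·I_D + 2.87 = 0, with roots I_D = 2.14 or 112 mA.
The root I_D = 112 mA gives V_GS = -7.57 V ≤ V_t, so take I_D = 2.14 mA.
Then V_GS = 3.43 V and V_DS = V_DD − I_D(R_D+R_S) = 13 − 2.14×0.92 = 11 V.
Saturation requires V_DS ≥ V_GS − V_t = 1.33 V; 11 ≥ 1.33 ✓.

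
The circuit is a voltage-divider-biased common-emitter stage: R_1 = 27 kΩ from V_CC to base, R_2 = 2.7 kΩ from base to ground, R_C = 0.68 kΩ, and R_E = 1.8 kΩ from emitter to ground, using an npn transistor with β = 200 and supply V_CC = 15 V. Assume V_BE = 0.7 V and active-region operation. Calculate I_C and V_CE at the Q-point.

I_C ≈ 0.36 mA, V_CE ≈ 14 V

Thevenize the base divider: V_Th = V_CC·R_2/(R_1+R_2) = 15×2.7/29.7 = 1.36 V, R_Th = R_1‖R_2 = 2.45 kΩ.
Base-emitter loop: V_Th = I_B·R_Th + V_BE + (β+1)I_B·R_E, so I_B = (1.36 − 0.7) / (2.45 + 201×1.8) = 0.00182 mA.
I_C = β·I_B = 200×0.00182 = 0.364 mA, and I_E = (β+1)I_B = 0.366 mA.
V_CE = V_CC − I_C·R_C − I_E·R_E = 15 − 0.364×0.68 − 0.366×1.8 = 14.1 V.
V_CE = 14.1 V > 0.2 V confirms active-region operation.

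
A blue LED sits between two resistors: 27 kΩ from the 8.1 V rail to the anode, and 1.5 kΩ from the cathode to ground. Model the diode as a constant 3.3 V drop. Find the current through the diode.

The two resistors are in series with the diode, so KVL gives 8.1 = I·27 + 3.3 + I·1.5.
I = (8.1 − 3.3) / (27 + 1.5) kΩ = 4.8 / 28.5 = 0.168 mA.

I ≈ 0.17 mA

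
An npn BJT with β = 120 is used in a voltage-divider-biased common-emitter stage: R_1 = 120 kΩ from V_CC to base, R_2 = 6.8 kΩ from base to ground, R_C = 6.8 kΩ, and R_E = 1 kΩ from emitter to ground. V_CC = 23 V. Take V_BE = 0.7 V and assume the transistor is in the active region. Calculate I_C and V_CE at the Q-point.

Thevenize the base divider: V_Th = V_CC·R_2/(R_1+R_2) = 23×6.8/127 = 1.23 V, R_Th = R_1‖R_2 = 6.44 kΩ.
Base-emitter loop: V_Th = I_B·R_Th + V_BE + (β+1)I_B·R_E, so I_B = (1.23 − 0.7) / (6.44 + 121×1) = 0.00419 mA.
I_C = β·I_B = 120×0.00419 = 0.502 mA, and I_E = (β+1)I_B = 0.507 mA.
V_CE = V_CC − I_C·R_C − I_E·R_E = 23 − 0.502×6.8 − 0.507×1 = 19.1 V.
V_CE = 19.1 V > 0.2 V confirms active-region operation.

I_C ≈ 0.5 mA, V_CE ≈ 19 V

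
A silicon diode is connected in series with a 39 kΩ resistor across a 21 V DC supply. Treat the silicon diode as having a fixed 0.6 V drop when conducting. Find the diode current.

KVL around the loop: 21 = V_D + I·R = 0.6 + I × 39 kΩ.
So I = (21 − 0.6) / 39 kΩ = 20.4 / 39 = 0.523 mA.

I ≈ 0.52 mA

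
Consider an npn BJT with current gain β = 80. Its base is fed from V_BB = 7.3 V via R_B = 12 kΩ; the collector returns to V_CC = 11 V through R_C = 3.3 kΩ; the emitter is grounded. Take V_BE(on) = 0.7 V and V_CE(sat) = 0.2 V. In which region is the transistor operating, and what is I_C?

saturation; I_C ≈ 3.3 mA

Assume active: I_B = (7.3 − 0.7)/12 = 0.55 mA, giving I_C = β·I_B = 44 mA.
But then V_CE = 11 − 44×3.3 = -134 V < V_CE(sat) = 0.2 V — impossible in the active region.
So the transistor is saturated. With V_CE = 0.2 V, I_C = (V_CC − 0.2)/R_C = 10.8/3.3 = 3.27 mA.
Check: β·I_B = 44 mA > I_C = 3.27 mA, confirming saturation.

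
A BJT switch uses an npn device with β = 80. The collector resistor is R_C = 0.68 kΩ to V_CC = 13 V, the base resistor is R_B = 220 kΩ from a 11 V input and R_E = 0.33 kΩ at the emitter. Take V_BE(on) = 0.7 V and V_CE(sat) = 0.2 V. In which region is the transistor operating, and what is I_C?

active; I_C ≈ 3.3 mA

Assume active. Base-emitter loop: I_B = (V_BB − V_BE)/(R_B + (β+1)R_E) = (11 − 0.7)/(220 + 81×0.33) = 0.0417 mA.
I_C = β·I_B = 80×0.0417 = 3.34 mA.
V_CE = V_CC − I_C·R_C − I_E·R_E = 13 − 3.34×0.68 − 3.38×0.33 = 9.61 V > V_CE(sat), so the active-region assumption holds.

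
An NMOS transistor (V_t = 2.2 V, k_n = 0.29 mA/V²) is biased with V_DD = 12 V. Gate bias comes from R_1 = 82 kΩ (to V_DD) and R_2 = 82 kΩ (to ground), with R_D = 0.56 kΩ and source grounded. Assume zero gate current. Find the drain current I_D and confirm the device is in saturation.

V_G = V_DD·R_2/(R_1+R_2) = 12×82/164 = 6 V. With the source grounded, V_GS = V_G = 6 V.
Assume saturation: I_D = (k_n/2)(V_GS − V_t)² = (0.29/2)×(6 − 2.2)² = 0.145×3.8² = 2.09 mA.
V_DS = V_DD − I_D·R_D = 12 − 2.09×0.56 = 10.8 V.
Saturation requires V_DS ≥ V_GS − V_t = 3.8 V; 10.8 ≥ 3.8 ✓.

I_D ≈ 2.1 mA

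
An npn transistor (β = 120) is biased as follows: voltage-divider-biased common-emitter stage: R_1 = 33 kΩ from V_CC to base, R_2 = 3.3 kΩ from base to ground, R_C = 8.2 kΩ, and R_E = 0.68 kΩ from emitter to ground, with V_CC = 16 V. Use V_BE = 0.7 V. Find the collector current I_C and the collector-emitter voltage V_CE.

Thevenize the base divider: V_Th = V_CC·R_2/(R_1+R_2) = 16×3.3/36.3 = 1.45 V, R_Th = R_1‖R_2 = 3 kΩ.
Base-emitter loop: V_Th = I_B·R_Th + V_BE + (β+1)I_B·R_E, so I_B = (1.45 − 0.7) / (3 + 121×0.68) = 0.00885 mA.
I_C = β·I_B = 120×0.00885 = 1.06 mA, and I_E = (β+1)I_B = 1.07 mA.
V_CE = V_CC − I_C·R_C − I_E·R_E = 16 − 1.06×8.2 − 1.07×0.68 = 6.57 V.
V_CE = 6.57 V > 0.2 V confirms active-region operation.

I_C ≈ 1.1 mA, V_CE ≈ 6.6 V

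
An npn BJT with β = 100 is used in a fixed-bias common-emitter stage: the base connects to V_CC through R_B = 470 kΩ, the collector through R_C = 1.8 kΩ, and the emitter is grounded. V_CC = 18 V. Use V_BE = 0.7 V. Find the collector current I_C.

Base loop: V_CC = I_B·R_B + V_BE, so I_B = (18 − 0.7)/470 kΩ = 0.0368 mA.
In the active region I_C = β·I_B = 100 × 0.0368 = 3.68 mA.
Collector loop: V_CE = V_CC − I_C·R_C = 18 − 3.68×1.8 = 11.4 V.
Since V_CE = 11.4 V > V_CE(sat) ≈ 0.2 V, the transistor is in the active region as assumed.

I_C ≈ 3.7 mA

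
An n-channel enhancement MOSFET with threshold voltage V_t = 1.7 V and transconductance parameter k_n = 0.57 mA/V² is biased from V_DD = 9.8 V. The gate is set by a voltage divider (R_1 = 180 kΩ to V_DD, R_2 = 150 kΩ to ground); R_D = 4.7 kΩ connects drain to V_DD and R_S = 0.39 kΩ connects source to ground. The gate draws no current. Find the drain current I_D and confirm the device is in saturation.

I_D ≈ 1.4 mA

V_G = V_DD·R_2/(R_1+R_2) = 9.8×150/330 = 4.45 V.
Assume saturation: I_D = (k_n/2)(V_GS − V_t)² with V_GS = V_G − I_D·R_S = 4.45 − 0.39·I_D.
Substituting gives 0.0433·I_D² − 1.61·I_D + 2.16 = 0, with roots I_D = 1.39 or 35.8 mA.
The root I_D = 35.8 mA gives V_GS = -9.51 V ≤ V_t, so take I_D = 1.39 mA.
Then V_GS = 3.91 V and V_DS = V_DD − I_D(R_D+R_S) = 9.8 − 1.39×5.09 = 2.71 V.
Saturation requires V_DS ≥ V_GS − V_t = 2.21 V; 2.71 ≥ 2.21 ✓.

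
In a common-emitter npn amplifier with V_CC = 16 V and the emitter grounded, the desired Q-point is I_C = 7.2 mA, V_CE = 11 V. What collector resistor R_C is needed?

Collector loop: V_CC = I_C·R_C + V_CE.
R_C = (V_CC − V_CE)/I_C = (16 − 11)/7.2 = 0.694 kΩ.

R_C ≈ 0.69 kΩ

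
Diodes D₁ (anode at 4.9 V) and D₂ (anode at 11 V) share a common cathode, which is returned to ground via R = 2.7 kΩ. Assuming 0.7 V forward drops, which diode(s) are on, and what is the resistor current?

Only D₂ conducts; I_R ≈ 3.8 mA

Assume both conduct. Then node N would need to be at both 4.9−0.7 = 4.2 V and 11−0.7 = 10.3 V, which is impossible.
Assume only D₂ conducts: V_N = 11 − 0.7 = 10.3 V, so I_R = 10.3/2.7 = 3.81 mA.
Check D₁: its anode-to-cathode voltage is 4.9 − 10.3 = -5.4 V < 0.7 V, so it is off. The assumption is consistent.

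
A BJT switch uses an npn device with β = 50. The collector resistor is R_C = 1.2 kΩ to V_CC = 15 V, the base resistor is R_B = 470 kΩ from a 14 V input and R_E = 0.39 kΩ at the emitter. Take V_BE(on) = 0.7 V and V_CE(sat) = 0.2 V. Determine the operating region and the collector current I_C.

active; I_C ≈ 1.4 mA

Assume active. Base-emitter loop: I_B = (V_BB − V_BE)/(R_B + (β+1)R_E) = (14 − 0.7)/(470 + 51×0.39) = 0.0271 mA.
I_C = β·I_B = 50×0.0271 = 1.36 mA.
V_CE = V_CC − I_C·R_C − I_E·R_E = 15 − 1.36×1.2 − 1.38×0.39 = 12.8 V > V_CE(sat), so the active-region assumption holds.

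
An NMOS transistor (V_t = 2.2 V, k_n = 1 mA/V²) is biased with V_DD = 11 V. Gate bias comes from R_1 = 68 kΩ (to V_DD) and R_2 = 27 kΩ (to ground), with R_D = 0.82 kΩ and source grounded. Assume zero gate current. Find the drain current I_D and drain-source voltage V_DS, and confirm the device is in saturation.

I_D ≈ 0.43 mA, V_DS ≈ 11 V

V_G = V_DD·R_2/(R_1+R_2) = 11×27/95 = 3.13 V. With the source grounded, V_GS = V_G = 3.13 V.
Assume saturation: I_D = (k_n/2)(V_GS − V_t)² = (1/2)×(3.13 − 2.2)² = 0.5×0.926² = 0.429 mA.
V_DS = V_DD − I_D·R_D = 11 − 0.429×0.82 = 10.6 V.
Saturation requires V_DS ≥ V_GS − V_t = 0.926 V; 10.6 ≥ 0.926 ✓.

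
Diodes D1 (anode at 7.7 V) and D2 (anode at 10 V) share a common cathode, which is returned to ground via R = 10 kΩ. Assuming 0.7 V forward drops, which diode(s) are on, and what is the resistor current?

Only D2 conducts; I_R ≈ 0.93 mA

Assume both conduct. Then node N would need to be at both 7.7−0.7 = 7 V and 10−0.7 = 9.3 V, which is impossible.
Assume only D2 conducts: V_N = 10 − 0.7 = 9.3 V, so I_R = 9.3/10 = 0.93 mA.
Check D1: its anode-to-cathode voltage is 7.7 − 9.3 = -1.6 V < 0.7 V, so it is off. The assumption is consistent.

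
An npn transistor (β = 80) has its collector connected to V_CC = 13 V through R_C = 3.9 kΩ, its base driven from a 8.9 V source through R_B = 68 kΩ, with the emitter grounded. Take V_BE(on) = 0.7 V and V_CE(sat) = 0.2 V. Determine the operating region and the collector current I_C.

Assume active: I_B = (8.9 − 0.7)/68 = 0.121 mA, giving I_C = β·I_B = 9.65 mA.
But then V_CE = 13 − 9.65×3.9 = -24.6 V < V_CE(sat) = 0.2 V — impossible in the active region.
So the transistor is saturated. With V_CE = 0.2 V, I_C = (V_CC − 0.2)/R_C = 12.8/3.9 = 3.28 mA.
Check: β·I_B = 9.65 mA > I_C = 3.28 mA, confirming saturation.

saturation; I_C ≈ 3.3 mA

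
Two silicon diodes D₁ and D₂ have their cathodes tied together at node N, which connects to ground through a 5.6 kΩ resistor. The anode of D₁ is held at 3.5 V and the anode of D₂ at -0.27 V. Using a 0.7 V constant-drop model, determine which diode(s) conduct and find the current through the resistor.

Assume both conduct. Then node N would need to be at both 3.5−0.7 = 2.8 V and -0.27−0.7 = -0.97 V, which is impossible.
Assume only D₁ conducts: V_N = 3.5 − 0.7 = 2.8 V, so I_R = 2.8/5.6 = 0.5 mA.
Check D₂: its anode-to-cathode voltage is -0.27 − 2.8 = -3.07 V < 0.7 V, so it is off. The assumption is consistent.

Only D₁ conducts; I_R ≈ 0.5 mA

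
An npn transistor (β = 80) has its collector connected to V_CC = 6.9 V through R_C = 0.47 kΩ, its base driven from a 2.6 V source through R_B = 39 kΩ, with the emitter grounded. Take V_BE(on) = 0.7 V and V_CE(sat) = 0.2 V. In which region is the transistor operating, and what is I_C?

Assume active. Base-emitter loop: I_B = (V_BB − V_BE)/R_B = (2.6 − 0.7)/39 = 0.0487 mA.
I_C = β·I_B = 80×0.0487 = 3.9 mA.
V_CE = V_CC − I_C·R_C = 6.9 − 3.9×0.47 = 5.07 V > V_CE(sat), so the active-region assumption holds.

active; I_C ≈ 3.9 mA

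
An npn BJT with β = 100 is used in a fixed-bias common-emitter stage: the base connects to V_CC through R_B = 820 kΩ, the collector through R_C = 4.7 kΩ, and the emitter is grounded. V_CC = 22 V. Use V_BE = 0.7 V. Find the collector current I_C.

Base loop: V_CC = I_B·R_B + V_BE, so I_B = (22 − 0.7)/820 kΩ = 0.026 mA.
In the active region I_C = β·I_B = 100 × 0.026 = 2.6 mA.
Collector loop: V_CE = V_CC − I_C·R_C = 22 − 2.6×4.7 = 9.79 V.
Since V_CE = 9.79 V > V_CE(sat) ≈ 0.2 V, the transistor is in the active region as assumed.

I_C ≈ 2.6 mA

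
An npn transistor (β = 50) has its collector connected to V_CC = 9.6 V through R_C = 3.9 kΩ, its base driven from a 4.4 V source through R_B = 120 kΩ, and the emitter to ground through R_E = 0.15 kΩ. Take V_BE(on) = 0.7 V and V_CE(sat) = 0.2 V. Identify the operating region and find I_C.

active; I_C ≈ 1.4 mA

Assume active. Base-emitter loop: I_B = (V_BB − V_BE)/(R_B + (β+1)R_E) = (4.4 − 0.7)/(120 + 51×0.15) = 0.029 mA.
I_C = β·I_B = 50×0.029 = 1.45 mA.
V_CE = V_CC − I_C·R_C − I_E·R_E = 9.6 − 1.45×3.9 − 1.48×0.15 = 3.73 V > V_CE(sat), so the active-region assumption holds.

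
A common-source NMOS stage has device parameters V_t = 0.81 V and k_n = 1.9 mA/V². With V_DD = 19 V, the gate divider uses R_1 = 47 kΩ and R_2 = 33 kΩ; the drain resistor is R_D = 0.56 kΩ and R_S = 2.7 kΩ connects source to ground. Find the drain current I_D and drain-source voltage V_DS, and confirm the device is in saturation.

V_G = V_DD·R_2/(R_1+R_2) = 19×33/80 = 7.84 V.
Assume saturation: I_D = (k_n/2)(V_GS − V_t)² with V_GS = V_G − I_D·R_S = 7.84 − 2.7·I_D.
Substituting gives 6.93·I_D² − 37.1·I_D + 46.9 = 0, with roots I_D = 2.06 or 3.29 mA.
The root I_D = 3.29 mA gives V_GS = -1.05 V ≤ V_t, so take I_D = 2.06 mA.
Then V_GS = 2.28 V and V_DS = V_DD − I_D(R_D+R_S) = 19 − 2.06×3.26 = 12.3 V.
Saturation requires V_DS ≥ V_GS − V_t = 1.47 V; 12.3 ≥ 1.47 ✓.

I_D ≈ 2.1 mA, V_DS ≈ 12 V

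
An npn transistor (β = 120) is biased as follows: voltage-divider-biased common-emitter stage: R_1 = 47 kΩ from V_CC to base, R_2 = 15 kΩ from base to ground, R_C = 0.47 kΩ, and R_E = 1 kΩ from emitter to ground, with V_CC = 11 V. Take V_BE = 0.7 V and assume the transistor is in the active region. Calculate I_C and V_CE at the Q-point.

I_C ≈ 1.8 mA, V_CE ≈ 8.4 V

Thevenize the base divider: V_Th = V_CC·R_2/(R_1+R_2) = 11×15/62 = 2.66 V, R_Th = R_1‖R_2 = 11.4 kΩ.
Base-emitter loop: V_Th = I_B·R_Th + V_BE + (β+1)I_B·R_E, so I_B = (2.66 − 0.7) / (11.4 + 121×1) = 0.0148 mA.
I_C = β·I_B = 120×0.0148 = 1.78 mA, and I_E = (β+1)I_B = 1.79 mA.
V_CE = V_CC − I_C·R_C − I_E·R_E = 11 − 1.78×0.47 − 1.79×1 = 8.37 V.
V_CE = 8.37 V > 0.2 V confirms active-region operation.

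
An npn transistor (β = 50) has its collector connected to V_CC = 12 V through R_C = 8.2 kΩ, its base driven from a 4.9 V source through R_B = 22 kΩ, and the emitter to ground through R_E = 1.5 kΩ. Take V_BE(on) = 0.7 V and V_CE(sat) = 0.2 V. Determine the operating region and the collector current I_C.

Assume active: I_B = (4.9 − 0.7)/(22 + 51×1.5) = 0.0426 mA, I_C = β·I_B = 2.13 mA.
Then V_CE = 12 − 2.13×8.2 − 2.17×1.5 = -8.74 V < 0.2 V — the active assumption fails.
Re-solve with V_CE = 0.2 V. KCL at the emitter: V_E/R_E = (V_BB−0.7−V_E)/R_B + (V_CC−0.2−V_E)/R_C, giving V_E = 1.95 V.
I_C = (V_CC − 0.2 − V_E)/R_C = (11.8 − 1.95)/8.2 = 1.2 mA.
Check: I_B = (4.2 − 1.95)/22 = 0.102 mA, and β·I_B = 5.1 mA > I_C, confirming saturation.

saturation; I_C ≈ 1.2 mA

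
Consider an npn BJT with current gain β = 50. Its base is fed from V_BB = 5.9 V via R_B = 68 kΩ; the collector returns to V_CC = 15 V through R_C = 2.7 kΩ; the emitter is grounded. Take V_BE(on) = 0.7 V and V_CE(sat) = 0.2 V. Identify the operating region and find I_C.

active; I_C ≈ 3.8 mA

Assume active. Base-emitter loop: I_B = (V_BB − V_BE)/R_B = (5.9 − 0.7)/68 = 0.0765 mA.
I_C = β·I_B = 50×0.0765 = 3.82 mA.
V_CE = V_CC − I_C·R_C = 15 − 3.82×2.7 = 4.68 V > V_CE(sat), so the active-region assumption holds.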